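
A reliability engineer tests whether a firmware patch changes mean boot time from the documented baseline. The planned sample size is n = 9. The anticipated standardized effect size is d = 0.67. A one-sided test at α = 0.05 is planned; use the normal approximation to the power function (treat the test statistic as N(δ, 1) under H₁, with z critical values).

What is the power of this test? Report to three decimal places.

Power ≈ 0.642

Noncentrality parameter: δ = d·√n = 0.67 × √9 = 2.0100
One-sided α = 0.05 → critical value z_{0.05} = 1.645.
Power = P(Z > 1.645 − δ) = Φ(0.365) = 0.6425.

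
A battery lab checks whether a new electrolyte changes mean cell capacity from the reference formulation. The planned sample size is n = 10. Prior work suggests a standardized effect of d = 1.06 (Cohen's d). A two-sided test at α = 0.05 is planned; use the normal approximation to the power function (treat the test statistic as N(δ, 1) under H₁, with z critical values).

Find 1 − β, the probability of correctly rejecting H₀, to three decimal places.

Noncentrality parameter: δ = d·√n = 1.06 × √10 = 3.3520
Critical value for a two-sided test at α = 0.05: z_{α/2} = 1.960.
Power = Φ(δ − 1.960) + Φ(−δ − 1.960) = Φ(1.392) + Φ(-5.312) = 0.9180 + 0.0000 = 0.9180.

Power ≈ 0.918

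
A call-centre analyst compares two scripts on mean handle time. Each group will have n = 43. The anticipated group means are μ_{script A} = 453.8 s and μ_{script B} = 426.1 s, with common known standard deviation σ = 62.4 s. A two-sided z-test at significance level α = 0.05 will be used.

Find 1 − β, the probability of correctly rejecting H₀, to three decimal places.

Power ≈ 0.539

Standardized effect: d = |μ_{script A} − μ_{script B}| / σ = |453.8 − 426.1| / 62.4 = 0.4439
Noncentrality parameter: λ = d·√(n/2) = 0.4439 × √(43/2) = 2.0583
Critical value for a two-sided test at α = 0.05: z_{α/2} = 1.960.
Power = Φ(λ − 1.960) + Φ(−λ − 1.960) = Φ(0.098) + Φ(-4.018) = 0.5392 + 0.0000 = 0.5392.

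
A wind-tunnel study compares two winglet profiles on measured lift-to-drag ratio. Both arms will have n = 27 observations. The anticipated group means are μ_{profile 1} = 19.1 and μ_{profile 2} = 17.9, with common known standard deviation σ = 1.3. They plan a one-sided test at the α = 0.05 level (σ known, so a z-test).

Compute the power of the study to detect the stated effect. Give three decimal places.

Power ≈ 0.960

Standardized effect: d = |μ_{profile 1} − μ_{profile 2}| / σ = |19.1 − 17.9| / 1.3 = 0.9231
Noncentrality parameter: δ = d·√(n/2) = 0.9231 × √(27/2) = 3.3916
One-sided α = 0.05 → critical value z_{0.05} = 1.645.
Power = Φ(δ − 1.645) = Φ(1.747) = 0.9597.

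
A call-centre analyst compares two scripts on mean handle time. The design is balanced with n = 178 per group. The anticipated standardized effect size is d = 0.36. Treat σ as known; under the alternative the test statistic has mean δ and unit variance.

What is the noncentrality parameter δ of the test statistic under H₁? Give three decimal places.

δ = d·√(n/2) = 0.36 × √(178/2) = 3.3962

δ ≈ 3.396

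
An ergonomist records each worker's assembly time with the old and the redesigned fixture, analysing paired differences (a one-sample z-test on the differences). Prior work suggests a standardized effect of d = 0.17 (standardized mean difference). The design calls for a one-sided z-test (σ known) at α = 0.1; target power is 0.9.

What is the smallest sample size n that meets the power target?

n = 228

For power 0.9 need Φ(δ − z_{0.1}) = 0.9, so δ = z_{0.1} + z_{0.10} = 1.282 + 1.282 = 2.563.
δ = d·√n ⇒ n = (δ/d)² = (2.563 / 0.17)² = 227.32.
Round up to the next whole unit.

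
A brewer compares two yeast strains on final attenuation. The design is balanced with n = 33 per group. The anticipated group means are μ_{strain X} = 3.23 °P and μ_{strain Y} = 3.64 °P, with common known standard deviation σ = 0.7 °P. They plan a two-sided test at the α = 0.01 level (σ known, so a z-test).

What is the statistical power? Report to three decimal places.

Standardized effect: d = |μ_{strain X} − μ_{strain Y}| / σ = |3.23 − 3.64| / 0.7 = 0.5857
Noncentrality parameter: δ = d·√(n/2) = 0.5857 × √(33/2) = 2.3792
Two-sided α = 0.01 → critical value z_{0.005} = 2.576.
Power = Φ(δ − 2.576) + Φ(−δ − 2.576) = Φ(-0.197) + Φ(-4.955) = 0.4221 + 0.0000 = 0.4221.

Power ≈ 0.422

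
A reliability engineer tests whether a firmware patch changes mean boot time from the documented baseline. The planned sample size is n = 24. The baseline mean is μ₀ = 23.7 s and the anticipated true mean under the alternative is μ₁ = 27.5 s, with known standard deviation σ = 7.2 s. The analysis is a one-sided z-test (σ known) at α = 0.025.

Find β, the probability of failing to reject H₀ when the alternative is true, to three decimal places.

β ≈ 0.266

Standardized effect: d = |μ₁ − μ₀| / σ = |27.5 − 23.7| / 7.2 = 0.5278
Noncentrality parameter: δ = d·√n = 0.5278 × √24 = 2.5856
Critical value for a one-sided test at α = 0.025: z_α = 1.960.
Power = P(Z > 1.960 − δ) = Φ(0.626) = 0.7342.
Type II error: β = 1 − power = 1 − 0.7342 = 0.2658.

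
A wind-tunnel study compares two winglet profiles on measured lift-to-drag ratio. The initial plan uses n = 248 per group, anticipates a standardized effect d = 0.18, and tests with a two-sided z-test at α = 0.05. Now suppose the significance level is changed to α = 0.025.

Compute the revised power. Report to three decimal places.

δ = d·√(n/2) = 0.18 × √(248/2) = 2.0044 (unchanged). New critical value: z_{0.0125} = 2.241.
Revised power = Φ(δ − 2.241) + Φ(−δ − 2.241) = Φ(-0.237) + Φ(-4.246) = 0.4063 + 0.0000 = 0.4063.

Power ≈ 0.406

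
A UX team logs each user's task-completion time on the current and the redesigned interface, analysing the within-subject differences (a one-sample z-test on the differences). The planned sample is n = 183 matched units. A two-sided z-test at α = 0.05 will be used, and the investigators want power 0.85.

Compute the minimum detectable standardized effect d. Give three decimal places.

Required noncentrality: δ = z_{0.025} + z_{0.15} = 1.960 + 1.036 = 2.996.
(The second rejection-region term Φ(−δ − z_{α/2}) is negligible and dropped.)
δ = d·√n ⇒ d = δ/√n = 2.996/√183 = 0.2215.

d ≈ 0.222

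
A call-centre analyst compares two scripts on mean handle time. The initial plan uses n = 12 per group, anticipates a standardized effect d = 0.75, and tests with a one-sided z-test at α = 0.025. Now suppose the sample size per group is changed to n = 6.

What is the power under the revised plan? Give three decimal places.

With n = 6 per group: δ = d·√(n/2) = 0.75 × √(6/2) = 1.2990. Critical value z_{0.025} = 1.960.
Revised power = Φ(δ − 1.960) = Φ(-0.661) = 0.2543.

Power ≈ 0.254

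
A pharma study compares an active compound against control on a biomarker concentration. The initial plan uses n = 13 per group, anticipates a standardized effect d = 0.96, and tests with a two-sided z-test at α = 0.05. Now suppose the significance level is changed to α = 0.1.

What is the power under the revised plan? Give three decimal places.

δ = d·√(n/2) = 0.96 × √(13/2) = 2.4475 (unchanged). New critical value: z_{0.05} = 1.645.
Revised power = Φ(δ − 1.645) + Φ(−δ − 1.645) = Φ(0.803) + Φ(-4.092) = 0.7889 + 0.0000 = 0.7889.

Power ≈ 0.789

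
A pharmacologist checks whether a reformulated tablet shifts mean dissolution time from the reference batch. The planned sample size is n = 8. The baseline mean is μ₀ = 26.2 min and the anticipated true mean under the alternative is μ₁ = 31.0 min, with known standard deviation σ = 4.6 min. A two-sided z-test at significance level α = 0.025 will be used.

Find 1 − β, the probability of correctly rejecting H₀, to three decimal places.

Power ≈ 0.761

Standardized effect: d = |μ₁ − μ₀| / σ = |31.0 − 26.2| / 4.6 = 1.0435
Noncentrality parameter: δ = d·√n = 1.0435 × √8 = 2.9514
Two-sided α = 0.025 → critical value z_{0.0125} = 2.241.
Power = Φ(δ − 2.241) + Φ(−δ − 2.241) = Φ(0.710) + Φ(-5.193) = 0.7611 + 0.0000 = 0.7611.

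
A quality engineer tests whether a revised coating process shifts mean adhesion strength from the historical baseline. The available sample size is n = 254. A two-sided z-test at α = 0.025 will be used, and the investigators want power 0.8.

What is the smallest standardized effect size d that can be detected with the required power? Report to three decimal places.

d ≈ 0.193

Required noncentrality: δ = z_{0.0125} + z_{0.20} = 2.241 + 0.842 = 3.083.
(The second rejection-region term Φ(−δ − z_{α/2}) is negligible and dropped.)
δ = d·√n ⇒ d = δ/√n = 3.083/√254 = 0.1934.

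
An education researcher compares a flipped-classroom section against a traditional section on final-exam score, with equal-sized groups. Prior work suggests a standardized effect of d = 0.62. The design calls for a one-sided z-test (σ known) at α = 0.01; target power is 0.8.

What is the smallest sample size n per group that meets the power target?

Set Φ(δ − 2.326) = 0.8; then δ − 2.326 = Φ⁻¹(0.8) = 0.842, giving δ = 3.168.
δ = d·√(n/2) ⇒ n = 2(δ/d)² = 2 × (3.168 / 0.62)² = 52.22.
Rounding up, n = 53 per group.

n = 53 per group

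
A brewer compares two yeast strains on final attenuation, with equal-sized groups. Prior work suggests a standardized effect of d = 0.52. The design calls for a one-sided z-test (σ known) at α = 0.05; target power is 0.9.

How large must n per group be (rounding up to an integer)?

n = 64 per group

For power 0.9 need Φ(δ − z_{0.05}) = 0.9, so δ = z_{0.05} + z_{0.10} = 1.645 + 1.282 = 2.926.
δ = d·√(n/2) ⇒ n = 2(δ/d)² = 2 × (2.926 / 0.52)² = 63.34.
Round up to the next whole unit.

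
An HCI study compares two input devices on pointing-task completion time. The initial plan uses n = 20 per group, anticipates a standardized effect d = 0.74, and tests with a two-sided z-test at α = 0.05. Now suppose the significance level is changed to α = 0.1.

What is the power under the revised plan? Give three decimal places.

δ = d·√(n/2) = 0.74 × √(20/2) = 2.3401 (unchanged). New critical value: z_{0.05} = 1.645.
Revised power = Φ(δ − 1.645) + Φ(−δ − 1.645) = Φ(0.695) + Φ(-3.985) = 0.7565 + 0.0000 = 0.7566.

Power ≈ 0.757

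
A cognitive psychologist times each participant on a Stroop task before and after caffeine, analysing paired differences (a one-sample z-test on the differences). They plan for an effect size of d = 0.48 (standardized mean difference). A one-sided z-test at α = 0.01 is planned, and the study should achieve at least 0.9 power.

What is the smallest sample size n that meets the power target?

n = 57

Set Φ(δ − 2.326) = 0.9; then δ − 2.326 = Φ⁻¹(0.9) = 1.282, giving δ = 3.608.
δ = d·√n ⇒ n = (δ/d)² = (3.608 / 0.48)² = 56.50.
Round up to the next whole unit.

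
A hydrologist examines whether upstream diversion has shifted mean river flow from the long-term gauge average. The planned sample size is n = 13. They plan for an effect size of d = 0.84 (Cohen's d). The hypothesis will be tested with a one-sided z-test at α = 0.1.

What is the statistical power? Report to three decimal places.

Noncentrality parameter: δ = d·√n = 0.84 × √13 = 3.0287
Critical value for a one-sided test at α = 0.1: z_α = 1.282.
Power = P(Z > 1.282 − δ) = Φ(1.747) = 0.9597.

Power ≈ 0.960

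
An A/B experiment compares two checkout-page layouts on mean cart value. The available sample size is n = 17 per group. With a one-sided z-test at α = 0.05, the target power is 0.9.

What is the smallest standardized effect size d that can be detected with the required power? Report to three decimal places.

d ≈ 1.004

Need Φ(δ − 1.645) = 0.9, so δ = 1.645 + 1.282 = 2.926.
δ = d·√(n/2) ⇒ d = δ/√(n/2) = 2.926/√(17/2) = 1.0037.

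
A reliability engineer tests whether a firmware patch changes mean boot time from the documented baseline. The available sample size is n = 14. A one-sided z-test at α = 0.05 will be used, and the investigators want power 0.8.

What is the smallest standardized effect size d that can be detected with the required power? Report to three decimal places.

Need Φ(δ − 1.645) = 0.8, so δ = 1.645 + 0.842 = 2.486.
δ = d·√n ⇒ d = δ/√n = 2.486/√14 = 0.6645.

d ≈ 0.665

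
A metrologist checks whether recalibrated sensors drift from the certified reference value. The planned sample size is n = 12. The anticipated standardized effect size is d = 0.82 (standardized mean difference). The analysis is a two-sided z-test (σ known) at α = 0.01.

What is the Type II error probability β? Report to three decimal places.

β ≈ 0.396

Noncentrality parameter: δ = d·√n = 0.82 × √12 = 2.8406
Two-sided α = 0.01 → critical value z_{0.005} = 2.576.
Power = Φ(δ − 2.576) + Φ(−δ − 2.576) = Φ(0.265) + Φ(-5.416) = 0.6044 + 0.0000 = 0.6044.
Type II error: β = 1 − power = 1 − 0.6044 = 0.3956.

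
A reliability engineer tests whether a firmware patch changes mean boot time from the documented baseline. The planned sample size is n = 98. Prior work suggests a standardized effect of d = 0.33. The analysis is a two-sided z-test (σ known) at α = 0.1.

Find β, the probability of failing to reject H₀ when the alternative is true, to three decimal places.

β ≈ 0.052

Noncentrality parameter: δ = d·√n = 0.33 × √98 = 3.2668
Two-sided α = 0.1 → critical value z_{0.05} = 1.645.
Power = Φ(δ − 1.645) + Φ(−δ − 1.645) = Φ(1.622) + Φ(-4.912) = 0.9476 + 0.0000 = 0.9476.
Type II error: β = 1 − power = 1 − 0.9476 = 0.0524.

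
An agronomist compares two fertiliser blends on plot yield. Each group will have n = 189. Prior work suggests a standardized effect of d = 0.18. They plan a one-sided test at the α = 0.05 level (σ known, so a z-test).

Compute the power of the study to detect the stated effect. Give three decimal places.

Noncentrality parameter: δ = d·√(n/2) = 0.18 × √(189/2) = 1.7498
Critical value for a one-sided test at α = 0.05: z_α = 1.645.
Power = Φ(δ − 1.645) = Φ(0.105) = 0.5418.

Power ≈ 0.542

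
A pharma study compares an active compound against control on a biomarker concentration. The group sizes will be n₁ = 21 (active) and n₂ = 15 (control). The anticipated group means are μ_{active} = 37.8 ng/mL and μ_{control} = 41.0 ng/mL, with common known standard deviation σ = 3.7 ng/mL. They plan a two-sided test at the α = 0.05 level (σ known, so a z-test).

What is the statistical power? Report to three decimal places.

Power ≈ 0.725

Standardized effect: d = |μ_{active} − μ_{control}| / σ = |37.8 − 41.0| / 3.7 = 0.8649
Noncentrality parameter: δ = d / √(1/n₁ + 1/n₂) = 0.8649 / √(1/21 + 1/15) = 2.5583
Two-sided α = 0.05 → critical value z_{0.025} = 1.960.
Power = Φ(δ − 1.960) + Φ(−δ − 1.960) = Φ(0.598) + Φ(-4.518) = 0.7252 + 0.0000 = 0.7252.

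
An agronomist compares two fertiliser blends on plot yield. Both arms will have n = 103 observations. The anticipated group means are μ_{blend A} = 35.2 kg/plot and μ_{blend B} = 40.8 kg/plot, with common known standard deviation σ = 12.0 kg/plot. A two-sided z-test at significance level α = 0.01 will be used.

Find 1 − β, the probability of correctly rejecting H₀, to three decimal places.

Power ≈ 0.780

Standardized effect: d = |μ_{blend A} − μ_{blend B}| / σ = |35.2 − 40.8| / 12.0 = 0.4667
Noncentrality parameter: δ = d·√(n/2) = 0.4667 × √(103/2) = 3.3490
Critical value for a two-sided test at α = 0.01: z_{α/2} = 2.576.
Power = Φ(δ − 2.576) + Φ(−δ − 2.576) = Φ(0.773) + Φ(-5.925) = 0.7803 + 0.0000 = 0.7803.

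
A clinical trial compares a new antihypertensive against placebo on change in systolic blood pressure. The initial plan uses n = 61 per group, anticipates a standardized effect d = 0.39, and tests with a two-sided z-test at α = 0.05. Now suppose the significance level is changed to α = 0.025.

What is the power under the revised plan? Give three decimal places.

Power ≈ 0.465

δ = d·√(n/2) = 0.39 × √(61/2) = 2.1538 (unchanged). New critical value: z_{0.0125} = 2.241.
Revised power = Φ(δ − 2.241) + Φ(−δ − 2.241) = Φ(-0.088) + Φ(-4.395) = 0.4651 + 0.0000 = 0.4651.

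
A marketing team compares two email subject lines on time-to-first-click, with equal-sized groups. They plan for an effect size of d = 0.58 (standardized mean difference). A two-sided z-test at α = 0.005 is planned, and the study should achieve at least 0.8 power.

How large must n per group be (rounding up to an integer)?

For power 0.8 need Φ(δ − z_{0.0025}) = 0.8, so δ = z_{0.0025} + z_{0.20} = 2.807 + 0.842 = 3.649.
(For δ > 0 the lower-tail rejection region contributes negligibly to power, so the one-term inversion is standard.)
δ = d·√(n/2) ⇒ n = 2(δ/d)² = 2 × (3.649 / 0.58)² = 79.15.
Rounding up, n = 80 per group.

n = 80 per group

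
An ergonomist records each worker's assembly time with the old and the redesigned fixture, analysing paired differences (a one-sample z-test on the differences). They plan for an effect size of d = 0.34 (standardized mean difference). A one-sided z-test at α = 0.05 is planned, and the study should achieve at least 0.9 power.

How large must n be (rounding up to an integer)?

n = 75

Set Φ(δ − 1.645) = 0.9; then δ − 1.645 = Φ⁻¹(0.9) = 1.282, giving δ = 2.926.
δ = d·√n ⇒ n = (δ/d)² = (2.926 / 0.34)² = 74.08.
Round up to the next whole unit.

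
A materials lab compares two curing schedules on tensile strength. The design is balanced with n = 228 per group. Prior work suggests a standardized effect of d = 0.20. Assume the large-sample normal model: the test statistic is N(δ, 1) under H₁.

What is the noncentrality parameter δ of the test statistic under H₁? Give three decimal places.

δ = d·√(n/2) = 0.20 × √(228/2) = 2.1354

δ ≈ 2.135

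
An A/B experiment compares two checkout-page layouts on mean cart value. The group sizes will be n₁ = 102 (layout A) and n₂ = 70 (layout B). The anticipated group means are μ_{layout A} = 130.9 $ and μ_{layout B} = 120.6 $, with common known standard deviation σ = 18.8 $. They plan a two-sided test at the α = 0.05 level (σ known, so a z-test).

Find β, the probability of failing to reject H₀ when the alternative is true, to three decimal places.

β ≈ 0.058

Standardized effect: d = |μ_{layout A} − μ_{layout B}| / σ = |130.9 − 120.6| / 18.8 = 0.5479
Noncentrality parameter: δ = d / √(1/n₁ + 1/n₂) = 0.5479 / √(1/102 + 1/70) = 3.5299
Two-sided α = 0.05 → critical value z_{0.025} = 1.960.
Power = Φ(δ − 1.960) + Φ(−δ − 1.960) = Φ(1.570) + Φ(-5.490) = 0.9418 + 0.0000 = 0.9418.
Type II error: β = 1 − power = 1 − 0.9418 = 0.0582.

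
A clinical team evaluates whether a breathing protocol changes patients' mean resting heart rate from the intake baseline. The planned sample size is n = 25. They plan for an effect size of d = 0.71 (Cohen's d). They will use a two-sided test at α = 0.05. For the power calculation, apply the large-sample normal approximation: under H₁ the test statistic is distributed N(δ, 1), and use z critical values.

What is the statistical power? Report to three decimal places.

Power ≈ 0.944

Noncentrality parameter: δ = d·√n = 0.71 × √25 = 3.5500
Two-sided α = 0.05 → critical value z_{0.025} = 1.960.
Power = Φ(δ − 1.960) + Φ(−δ − 1.960) = Φ(1.590) + Φ(-5.510) = 0.9441 + 0.0000 = 0.9441.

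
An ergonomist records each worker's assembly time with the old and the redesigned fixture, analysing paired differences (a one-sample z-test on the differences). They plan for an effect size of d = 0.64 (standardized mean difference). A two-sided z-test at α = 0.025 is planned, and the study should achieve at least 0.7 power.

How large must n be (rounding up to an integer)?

Set Φ(δ − 2.241) = 0.7; then δ − 2.241 = Φ⁻¹(0.7) = 0.524, giving δ = 2.766.
(The Φ(−δ − z_{α/2}) term is vanishingly small for δ > 0 and is dropped in the standard sample-size formula.)
δ = d·√n ⇒ n = (δ/d)² = (2.766 / 0.64)² = 18.68.
Rounding up, n = 19.

n = 19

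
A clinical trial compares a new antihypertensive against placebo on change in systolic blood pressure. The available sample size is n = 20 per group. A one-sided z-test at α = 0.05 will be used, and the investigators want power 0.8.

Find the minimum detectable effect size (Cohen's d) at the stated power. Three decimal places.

d ≈ 0.786

Required noncentrality: δ = z_{0.05} + z_{0.20} = 1.645 + 0.842 = 2.486.
δ = d·√(n/2) ⇒ d = δ/√(n/2) = 2.486/√(20/2) = 0.7863.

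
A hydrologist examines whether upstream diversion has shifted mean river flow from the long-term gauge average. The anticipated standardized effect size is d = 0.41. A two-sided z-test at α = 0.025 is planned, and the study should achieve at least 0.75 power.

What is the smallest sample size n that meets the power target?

Set Φ(δ − 2.241) = 0.75; then δ − 2.241 = Φ⁻¹(0.75) = 0.674, giving δ = 2.916.
(For δ > 0 the lower-tail rejection region contributes negligibly to power, so the one-term inversion is standard.)
δ = d·√n ⇒ n = (δ/d)² = (2.916 / 0.41)² = 50.58.
Rounding up, n = 51.

n = 51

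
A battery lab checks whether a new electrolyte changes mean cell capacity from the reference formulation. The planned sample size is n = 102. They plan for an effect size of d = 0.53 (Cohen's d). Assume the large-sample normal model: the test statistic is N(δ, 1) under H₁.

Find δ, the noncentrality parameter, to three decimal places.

The noncentrality parameter scales effect size by the design's sample-size factor: δ = d·√n = 0.53 × √102 = 5.3527

δ ≈ 5.353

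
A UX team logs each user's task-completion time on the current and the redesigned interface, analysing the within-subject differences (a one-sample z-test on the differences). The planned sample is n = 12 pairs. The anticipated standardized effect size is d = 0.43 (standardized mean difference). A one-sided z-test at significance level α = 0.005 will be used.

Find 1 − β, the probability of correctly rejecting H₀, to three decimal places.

Noncentrality parameter: δ = d·√n = 0.43 × √12 = 1.4896
Critical value for a one-sided test at α = 0.005: z_α = 2.576.
Power = Φ(δ − 2.576) = Φ(-1.086) = 0.1387.

Power ≈ 0.139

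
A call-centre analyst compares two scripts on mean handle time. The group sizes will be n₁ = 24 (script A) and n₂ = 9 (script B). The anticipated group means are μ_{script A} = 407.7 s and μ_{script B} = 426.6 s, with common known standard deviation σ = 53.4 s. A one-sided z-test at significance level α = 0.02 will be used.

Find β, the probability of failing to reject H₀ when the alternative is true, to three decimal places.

β ≈ 0.875

Standardized effect: d = |μ_{script A} − μ_{script B}| / σ = |407.7 − 426.6| / 53.4 = 0.3539
Noncentrality parameter: δ = d / √(1/n₁ + 1/n₂) = 0.3539 / √(1/24 + 1/9) = 0.9055
One-sided α = 0.02 → critical value z_{0.02} = 2.054.
Power = Φ(δ − 2.054) = Φ(-1.148) = 0.1254.
Type II error: β = 1 − power = 1 − 0.1254 = 0.8746.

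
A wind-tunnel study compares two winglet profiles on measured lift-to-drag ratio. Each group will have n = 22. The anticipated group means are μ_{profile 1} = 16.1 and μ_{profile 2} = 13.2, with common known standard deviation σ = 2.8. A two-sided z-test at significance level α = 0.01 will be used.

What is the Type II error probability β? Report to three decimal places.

Standardized effect: d = |μ_{profile 1} − μ_{profile 2}| / σ = |16.1 − 13.2| / 2.8 = 1.0357
Noncentrality parameter: λ = d·√(n/2) = 1.0357 × √(22/2) = 3.4351
Two-sided α = 0.01 → critical value z_{0.005} = 2.576.
Power = Φ(λ − 2.576) + Φ(−λ − 2.576) = Φ(0.859) + Φ(-6.011) = 0.8049 + 0.0000 = 0.8049.
Type II error: β = 1 − power = 1 − 0.8049 = 0.1951.

β ≈ 0.195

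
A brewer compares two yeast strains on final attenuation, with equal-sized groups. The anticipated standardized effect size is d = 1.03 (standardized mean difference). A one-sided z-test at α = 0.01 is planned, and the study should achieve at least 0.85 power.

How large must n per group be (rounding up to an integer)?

Set Φ(δ − 2.326) = 0.85; then δ − 2.326 = Φ⁻¹(0.85) = 1.036, giving δ = 3.363.
δ = d·√(n/2) ⇒ n = 2(δ/d)² = 2 × (3.363 / 1.03)² = 21.32.
Rounding up, n = 22 per group.

n = 22 per group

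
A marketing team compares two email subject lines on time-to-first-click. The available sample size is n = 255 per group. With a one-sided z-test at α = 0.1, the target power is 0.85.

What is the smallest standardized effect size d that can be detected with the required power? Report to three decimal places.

Required noncentrality: δ = z_{0.1} + z_{0.15} = 1.282 + 1.036 = 2.318.
δ = d·√(n/2) ⇒ d = δ/√(n/2) = 2.318/√(255/2) = 0.2053.

d ≈ 0.205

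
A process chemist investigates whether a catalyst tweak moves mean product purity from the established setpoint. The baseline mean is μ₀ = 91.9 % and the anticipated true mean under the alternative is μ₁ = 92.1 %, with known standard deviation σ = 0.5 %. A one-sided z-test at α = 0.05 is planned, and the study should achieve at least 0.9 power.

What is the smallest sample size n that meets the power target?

n = 54

Standardized effect: d = |μ₁ − μ₀| / σ = |92.1 − 91.9| / 0.5 = 0.4000
For power 0.9 need Φ(δ − z_{0.05}) = 0.9, so δ = z_{0.05} + z_{0.10} = 1.645 + 1.282 = 2.926.
δ = d·√n ⇒ n = (δ/d)² = (2.926 / 0.4000)² = 53.52.
Round up to the next whole unit.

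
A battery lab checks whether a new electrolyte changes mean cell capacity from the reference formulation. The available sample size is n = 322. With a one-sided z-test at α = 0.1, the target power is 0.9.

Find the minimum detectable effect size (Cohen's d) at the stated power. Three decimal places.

d ≈ 0.143

Need Φ(δ − 1.282) = 0.9, so δ = 1.282 + 1.282 = 2.563.
δ = d·√n ⇒ d = δ/√n = 2.563/√322 = 0.1428.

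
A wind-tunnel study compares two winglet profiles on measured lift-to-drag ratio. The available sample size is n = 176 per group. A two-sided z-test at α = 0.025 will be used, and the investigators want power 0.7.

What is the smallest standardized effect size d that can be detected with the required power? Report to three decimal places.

Required noncentrality: δ = z_{0.0125} + z_{0.30} = 2.241 + 0.524 = 2.766.
(The second rejection-region term Φ(−δ − z_{α/2}) is negligible and dropped.)
δ = d·√(n/2) ⇒ d = δ/√(n/2) = 2.766/√(176/2) = 0.2948.

d ≈ 0.295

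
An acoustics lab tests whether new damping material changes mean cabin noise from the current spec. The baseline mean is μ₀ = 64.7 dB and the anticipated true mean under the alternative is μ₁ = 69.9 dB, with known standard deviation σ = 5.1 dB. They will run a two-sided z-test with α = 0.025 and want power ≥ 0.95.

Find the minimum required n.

Standardized effect: d = |μ₁ − μ₀| / σ = |69.9 − 64.7| / 5.1 = 1.0196
Set Φ(δ − 2.241) = 0.95; then δ − 2.241 = Φ⁻¹(0.95) = 1.645, giving δ = 3.886.
(The Φ(−δ − z_{α/2}) term is vanishingly small for δ > 0 and is dropped in the standard sample-size formula.)
δ = d·√n ⇒ n = (δ/d)² = (3.886 / 1.0196)² = 14.53.
Round up to the next whole unit.

n = 15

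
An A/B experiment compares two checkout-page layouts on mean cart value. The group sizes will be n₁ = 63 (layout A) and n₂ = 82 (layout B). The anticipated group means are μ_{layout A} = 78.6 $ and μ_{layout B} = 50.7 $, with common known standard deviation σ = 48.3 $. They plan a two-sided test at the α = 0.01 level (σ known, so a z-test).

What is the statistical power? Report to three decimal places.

Standardized effect: d = |μ_{layout A} − μ_{layout B}| / σ = |78.6 − 50.7| / 48.3 = 0.5776
Noncentrality parameter: δ = d / √(1/n₁ + 1/n₂) = 0.5776 / √(1/63 + 1/82) = 3.4479
Two-sided α = 0.01 → critical value z_{0.005} = 2.576.
Power = Φ(δ − 2.576) + Φ(−δ − 2.576) = Φ(0.872) + Φ(-6.024) = 0.8084 + 0.0000 = 0.8084.

Power ≈ 0.808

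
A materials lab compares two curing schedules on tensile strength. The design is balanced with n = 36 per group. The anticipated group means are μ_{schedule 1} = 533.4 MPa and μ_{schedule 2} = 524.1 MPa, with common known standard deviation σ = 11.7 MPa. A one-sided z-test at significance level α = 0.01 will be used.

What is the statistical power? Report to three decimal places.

Standardized effect: d = |μ_{schedule 1} − μ_{schedule 2}| / σ = |533.4 − 524.1| / 11.7 = 0.7949
Noncentrality parameter: δ = d·√(n/2) = 0.7949 × √(36/2) = 3.3724
Critical value for a one-sided test at α = 0.01: z_α = 2.326.
Power = P(Z > 2.326 − δ) = Φ(1.046) = 0.8522.

Power ≈ 0.852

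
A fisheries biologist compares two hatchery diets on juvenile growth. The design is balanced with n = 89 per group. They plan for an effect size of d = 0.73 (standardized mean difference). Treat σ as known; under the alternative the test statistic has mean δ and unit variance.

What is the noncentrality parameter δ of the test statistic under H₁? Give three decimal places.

δ ≈ 4.870

The noncentrality parameter scales effect size by the design's sample-size factor: δ = d·√(n/2) = 0.73 × √(89/2) = 4.8697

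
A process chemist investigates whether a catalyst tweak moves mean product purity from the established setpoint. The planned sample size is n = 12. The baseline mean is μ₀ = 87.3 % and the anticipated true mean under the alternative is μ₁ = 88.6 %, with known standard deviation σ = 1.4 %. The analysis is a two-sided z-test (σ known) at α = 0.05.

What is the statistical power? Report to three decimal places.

Standardized effect: d = |μ₁ − μ₀| / σ = |88.6 − 87.3| / 1.4 = 0.9286
Noncentrality parameter: δ = d·√n = 0.9286 × √12 = 3.2167
Critical value for a two-sided test at α = 0.05: z_{α/2} = 1.960.
Power = Φ(δ − 1.960) + Φ(−δ − 1.960) = Φ(1.257) + Φ(-5.177) = 0.8956 + 0.0000 = 0.8956.

Power ≈ 0.896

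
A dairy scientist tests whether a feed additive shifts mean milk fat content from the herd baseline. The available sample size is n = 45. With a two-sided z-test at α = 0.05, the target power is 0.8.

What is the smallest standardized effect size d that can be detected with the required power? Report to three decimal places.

Need Φ(δ − 1.960) = 0.8, so δ = 1.960 + 0.842 = 2.802.
(Lower-tail contribution to power is negligible for δ > 0.)
δ = d·√n ⇒ d = δ/√n = 2.802/√45 = 0.4176.

d ≈ 0.418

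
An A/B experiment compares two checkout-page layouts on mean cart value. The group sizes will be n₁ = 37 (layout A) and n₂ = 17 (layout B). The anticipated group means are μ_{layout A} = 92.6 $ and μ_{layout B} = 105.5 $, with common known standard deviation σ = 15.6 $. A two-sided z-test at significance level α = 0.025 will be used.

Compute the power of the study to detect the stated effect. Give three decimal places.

Power ≈ 0.719

Standardized effect: d = |μ_{layout A} − μ_{layout B}| / σ = |92.6 − 105.5| / 15.6 = 0.8269
Noncentrality parameter: δ = d / √(1/n₁ + 1/n₂) = 0.8269 / √(1/37 + 1/17) = 2.8222
Critical value for a two-sided test at α = 0.025: z_{α/2} = 2.241.
Power = Φ(δ − 2.241) + Φ(−δ − 2.241) = Φ(0.581) + Φ(-5.064) = 0.7193 + 0.0000 = 0.7193.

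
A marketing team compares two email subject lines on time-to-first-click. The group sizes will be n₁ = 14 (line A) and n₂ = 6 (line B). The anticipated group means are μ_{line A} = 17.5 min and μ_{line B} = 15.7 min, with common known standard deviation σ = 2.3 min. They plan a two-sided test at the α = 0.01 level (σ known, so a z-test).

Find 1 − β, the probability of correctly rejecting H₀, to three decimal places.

Standardized effect: d = |μ_{line A} − μ_{line B}| / σ = |17.5 − 15.7| / 2.3 = 0.7826
Noncentrality parameter: δ = d / √(1/n₁ + 1/n₂) = 0.7826 / √(1/14 + 1/6) = 1.6039
Critical value for a two-sided test at α = 0.01: z_{α/2} = 2.576.
Power = Φ(δ − 2.576) + Φ(−δ − 2.576) = Φ(-0.972) + Φ(-4.180) = 0.1655 + 0.0000 = 0.1656.

Power ≈ 0.166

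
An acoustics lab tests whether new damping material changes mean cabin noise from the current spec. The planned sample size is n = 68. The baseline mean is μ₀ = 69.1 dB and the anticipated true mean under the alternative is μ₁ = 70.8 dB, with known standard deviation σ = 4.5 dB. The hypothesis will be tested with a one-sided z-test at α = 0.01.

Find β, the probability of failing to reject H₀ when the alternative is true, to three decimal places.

Standardized effect: d = |μ₁ − μ₀| / σ = |70.8 − 69.1| / 4.5 = 0.3778
Noncentrality parameter: λ = d·√n = 0.3778 × √68 = 3.1152
One-sided α = 0.01 → critical value z_{0.01} = 2.326.
Power = Φ(λ − 2.326) = Φ(0.789) = 0.7849.
Type II error: β = 1 − power = 1 − 0.7849 = 0.2151.

β ≈ 0.215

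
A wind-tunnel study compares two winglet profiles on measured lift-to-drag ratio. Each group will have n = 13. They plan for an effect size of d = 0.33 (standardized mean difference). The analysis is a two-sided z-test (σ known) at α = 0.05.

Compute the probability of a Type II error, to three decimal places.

β ≈ 0.866

Noncentrality parameter: δ = d·√(n/2) = 0.33 × √(13/2) = 0.8413
Critical value for a two-sided test at α = 0.05: z_{α/2} = 1.960.
Power = Φ(δ − 1.960) + Φ(−δ − 1.960) = Φ(-1.119) + Φ(-2.801) = 0.1316 + 0.0025 = 0.1342.
Type II error: β = 1 − power = 1 − 0.1342 = 0.8658.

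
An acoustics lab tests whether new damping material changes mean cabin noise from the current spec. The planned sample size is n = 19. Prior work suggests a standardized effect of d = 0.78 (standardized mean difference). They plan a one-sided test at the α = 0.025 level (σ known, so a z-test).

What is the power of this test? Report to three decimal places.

Noncentrality parameter: δ = d·√n = 0.78 × √19 = 3.3999
One-sided α = 0.025 → critical value z_{0.025} = 1.960.
Power = P(Z > 1.960 − δ) = Φ(1.440) = 0.9251.

Power ≈ 0.925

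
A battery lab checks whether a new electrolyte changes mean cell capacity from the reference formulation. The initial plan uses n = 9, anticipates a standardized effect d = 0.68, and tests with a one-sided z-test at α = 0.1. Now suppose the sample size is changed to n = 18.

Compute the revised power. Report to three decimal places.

Power ≈ 0.946

With n = 18: δ = d·√n = 0.68 × √18 = 2.8850. Critical value z_{0.1} = 1.282.
Revised power = Φ(δ − 1.282) = Φ(1.603) = 0.9456.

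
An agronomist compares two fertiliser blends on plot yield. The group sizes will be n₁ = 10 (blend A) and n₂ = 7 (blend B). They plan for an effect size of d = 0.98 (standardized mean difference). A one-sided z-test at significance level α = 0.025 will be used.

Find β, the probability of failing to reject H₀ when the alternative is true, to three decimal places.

β ≈ 0.489

Noncentrality parameter: δ = d / √(1/n₁ + 1/n₂) = 0.98 / √(1/10 + 1/7) = 1.9886
Critical value for a one-sided test at α = 0.025: z_α = 1.960.
Power = P(Z > 1.960 − δ) = Φ(0.029) = 0.5114.
Type II error: β = 1 − power = 1 − 0.5114 = 0.4886.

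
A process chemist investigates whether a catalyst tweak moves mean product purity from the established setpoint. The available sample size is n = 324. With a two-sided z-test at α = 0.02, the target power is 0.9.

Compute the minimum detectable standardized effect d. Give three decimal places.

d ≈ 0.200

Required noncentrality: δ = z_{0.01} + z_{0.10} = 2.326 + 1.282 = 3.608.
(Lower-tail contribution to power is negligible for δ > 0.)
δ = d·√n ⇒ d = δ/√n = 3.608/√324 = 0.2004.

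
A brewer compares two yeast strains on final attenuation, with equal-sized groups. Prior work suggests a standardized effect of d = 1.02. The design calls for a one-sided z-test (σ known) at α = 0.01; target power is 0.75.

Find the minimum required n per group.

For power 0.75 need Φ(δ − z_{0.01}) = 0.75, so δ = z_{0.01} + z_{0.25} = 2.326 + 0.674 = 3.001.
δ = d·√(n/2) ⇒ n = 2(δ/d)² = 2 × (3.001 / 1.02)² = 17.31.
Rounding up, n = 18 per group.

n = 18 per group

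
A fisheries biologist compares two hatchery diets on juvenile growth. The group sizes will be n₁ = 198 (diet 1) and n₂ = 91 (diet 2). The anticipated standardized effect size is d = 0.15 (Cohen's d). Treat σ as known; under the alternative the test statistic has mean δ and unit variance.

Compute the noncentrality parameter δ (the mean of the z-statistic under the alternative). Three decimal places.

δ ≈ 1.184

The noncentrality parameter scales effect size by the design's sample-size factor: δ = d / √(1/n₁ + 1/n₂) = 0.15 / √(1/198 + 1/91) = 1.1844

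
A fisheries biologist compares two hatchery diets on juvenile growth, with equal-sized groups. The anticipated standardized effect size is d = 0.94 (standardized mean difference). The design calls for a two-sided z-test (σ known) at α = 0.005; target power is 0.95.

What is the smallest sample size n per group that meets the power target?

n = 45 per group

For power 0.95 need Φ(δ − z_{0.0025}) = 0.95, so δ = z_{0.0025} + z_{0.05} = 2.807 + 1.645 = 4.452.
(The Φ(−δ − z_{α/2}) term is vanishingly small for δ > 0 and is dropped in the standard sample-size formula.)
δ = d·√(n/2) ⇒ n = 2(δ/d)² = 2 × (4.452 / 0.94)² = 44.86.
Round up to the next whole unit.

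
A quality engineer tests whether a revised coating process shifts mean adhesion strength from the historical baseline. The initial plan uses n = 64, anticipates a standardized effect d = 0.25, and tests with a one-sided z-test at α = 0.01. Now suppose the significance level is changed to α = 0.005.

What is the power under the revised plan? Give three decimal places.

δ = d·√n = 0.25 × √64 = 2.0000 (unchanged). New critical value: z_{0.005} = 2.576.
Revised power = Φ(δ − 2.576) = Φ(-0.576) = 0.2824.

Power ≈ 0.282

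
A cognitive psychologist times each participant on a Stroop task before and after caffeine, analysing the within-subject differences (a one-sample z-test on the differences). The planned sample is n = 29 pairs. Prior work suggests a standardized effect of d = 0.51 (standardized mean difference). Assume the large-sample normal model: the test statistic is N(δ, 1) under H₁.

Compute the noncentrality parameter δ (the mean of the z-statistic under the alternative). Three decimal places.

The noncentrality parameter scales effect size by the design's sample-size factor: δ = d·√n = 0.51 × √29 = 2.7464

δ ≈ 2.746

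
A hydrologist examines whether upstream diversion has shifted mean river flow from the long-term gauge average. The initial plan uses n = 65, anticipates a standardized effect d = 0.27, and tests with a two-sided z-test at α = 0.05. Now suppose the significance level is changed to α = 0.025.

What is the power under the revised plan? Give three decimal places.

Power ≈ 0.474

δ = d·√n = 0.27 × √65 = 2.1768 (unchanged). New critical value: z_{0.0125} = 2.241.
Revised power = Φ(δ − 2.241) + Φ(−δ − 2.241) = Φ(-0.065) + Φ(-4.418) = 0.4742 + 0.0000 = 0.4743.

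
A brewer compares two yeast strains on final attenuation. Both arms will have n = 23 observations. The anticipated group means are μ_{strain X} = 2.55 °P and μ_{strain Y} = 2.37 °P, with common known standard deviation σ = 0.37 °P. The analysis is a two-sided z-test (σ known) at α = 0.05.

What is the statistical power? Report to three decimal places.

Power ≈ 0.378

Standardized effect: d = |μ_{strain X} − μ_{strain Y}| / σ = |2.55 − 2.37| / 0.37 = 0.4865
Noncentrality parameter: δ = d·√(n/2) = 0.4865 × √(23/2) = 1.6498
Critical value for a two-sided test at α = 0.05: z_{α/2} = 1.960.
Power = Φ(δ − 1.960) + Φ(−δ − 1.960) = Φ(-0.310) + Φ(-3.610) = 0.3782 + 0.0002 = 0.3784.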